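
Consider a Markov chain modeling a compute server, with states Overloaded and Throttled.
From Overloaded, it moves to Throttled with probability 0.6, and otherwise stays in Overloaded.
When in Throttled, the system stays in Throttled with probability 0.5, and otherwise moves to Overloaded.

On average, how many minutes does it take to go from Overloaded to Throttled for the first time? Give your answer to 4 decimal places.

1.6667

Let t(s) be the expected number of minutes to first reach Throttled from state s, with t(Throttled) = 0. Conditioning on the first minute:
t(Overloaded) = 1 + 0.4·t(Overloaded)
Solving: t(Overloaded) = 1.6667.
Expected minutes from Overloaded to Throttled: 1.6667.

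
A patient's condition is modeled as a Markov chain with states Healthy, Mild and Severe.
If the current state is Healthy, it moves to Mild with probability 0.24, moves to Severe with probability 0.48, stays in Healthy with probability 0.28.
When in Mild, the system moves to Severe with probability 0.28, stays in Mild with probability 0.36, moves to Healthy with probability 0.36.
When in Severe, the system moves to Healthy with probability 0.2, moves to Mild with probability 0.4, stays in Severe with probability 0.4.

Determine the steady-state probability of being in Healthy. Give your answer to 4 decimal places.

0.2769

Let the stationary distribution be π with π = πP and π_1 + π_2 + π_3 = 1.
π_1 = 0.28·π_1 + 0.36·π_2 + 0.2·π_3
π_2 = 0.24·π_1 + 0.36·π_2 + 0.4·π_3
Solving with the normalization constraint gives π = (0.2769, 0.3420, 0.3811).
So the stationary probability of Healthy is 0.2769.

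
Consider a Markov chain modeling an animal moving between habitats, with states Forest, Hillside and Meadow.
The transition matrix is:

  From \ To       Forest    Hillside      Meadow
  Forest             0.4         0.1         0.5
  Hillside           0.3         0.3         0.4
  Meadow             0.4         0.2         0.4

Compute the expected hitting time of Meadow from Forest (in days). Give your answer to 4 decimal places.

2.0513

Let t(s) be the expected number of days to first reach Meadow from state s, with t(Meadow) = 0. Conditioning on the first day:
t(Forest) = 1 + 0.4·t(Forest) + 0.1·t(Hillside)
t(Hillside) = 1 + 0.3·t(Forest) + 0.3·t(Hillside)
Solving: t(Forest) = 2.0513, t(Hillside) = 2.3077.
Expected days from Forest to Meadow: 2.0513.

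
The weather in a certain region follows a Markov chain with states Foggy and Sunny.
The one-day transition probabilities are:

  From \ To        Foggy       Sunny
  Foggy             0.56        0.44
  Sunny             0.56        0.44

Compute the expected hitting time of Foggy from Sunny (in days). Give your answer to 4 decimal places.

Let t(s) be the expected number of days to first reach Foggy from state s, with t(Foggy) = 0. Conditioning on the first day:
t(Sunny) = 1 + 0.44·t(Sunny)
Solving: t(Sunny) = 1.7857.
Expected days from Sunny to Foggy: 1.7857.

1.7857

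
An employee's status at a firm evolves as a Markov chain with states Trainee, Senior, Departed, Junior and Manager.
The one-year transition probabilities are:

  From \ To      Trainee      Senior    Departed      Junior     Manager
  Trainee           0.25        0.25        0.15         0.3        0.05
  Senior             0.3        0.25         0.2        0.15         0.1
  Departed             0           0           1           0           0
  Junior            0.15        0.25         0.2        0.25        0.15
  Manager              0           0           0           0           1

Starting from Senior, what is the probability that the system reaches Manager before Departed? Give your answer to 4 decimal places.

0.3429

Let h(s) be the probability of absorption at Manager starting from transient state s. Then h(Manager) = 1 and h(Departed) = 0. By first-step analysis:
h(Trainee) = 0.25·h(Trainee) + 0.25·h(Senior) + 0.15·0 + 0.3·h(Junior) + 0.05·1
h(Senior) = 0.3·h(Trainee) + 0.25·h(Senior) + 0.2·0 + 0.15·h(Junior) + 0.1·1
h(Junior) = 0.15·h(Trainee) + 0.25·h(Senior) + 0.2·0 + 0.25·h(Junior) + 0.15·1
Solving: h(Trainee) = 0.3333, h(Senior) = 0.3429, h(Junior) = 0.3810.
Starting from Senior, the probability is 0.3429.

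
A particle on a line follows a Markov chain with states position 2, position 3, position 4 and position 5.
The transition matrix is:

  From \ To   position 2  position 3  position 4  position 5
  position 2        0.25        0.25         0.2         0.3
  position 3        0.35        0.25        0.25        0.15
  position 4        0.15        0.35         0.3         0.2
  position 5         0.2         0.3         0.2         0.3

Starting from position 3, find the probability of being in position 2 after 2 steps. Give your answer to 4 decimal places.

Propagate the distribution vector 2 steps from position 3.
After 0 steps: (0.0000, 1.0000, 0.0000, 0.0000)
After 1 step: (0.3500, 0.2500, 0.2500, 0.1500)
After 2 steps: (0.2425, 0.2825, 0.2375, 0.2375)
P(in position 2 after 2 steps) = 0.2425

0.2425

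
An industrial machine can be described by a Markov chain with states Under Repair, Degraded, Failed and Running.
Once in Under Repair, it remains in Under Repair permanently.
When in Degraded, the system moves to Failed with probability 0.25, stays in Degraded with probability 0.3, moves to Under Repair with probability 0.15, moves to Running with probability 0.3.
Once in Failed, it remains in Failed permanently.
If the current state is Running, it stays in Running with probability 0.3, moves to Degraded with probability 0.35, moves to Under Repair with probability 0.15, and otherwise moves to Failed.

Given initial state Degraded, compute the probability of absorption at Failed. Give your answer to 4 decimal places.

Let h(s) be the probability of absorption at Failed starting from transient state s. Then h(Failed) = 1 and h(Under Repair) = 0. By first-step analysis:
h(Degraded) = 0.15·0 + 0.3·h(Degraded) + 0.25·1 + 0.3·h(Running)
h(Running) = 0.15·0 + 0.35·h(Degraded) + 0.2·1 + 0.3·h(Running)
Solving: h(Degraded) = 0.6104, h(Running) = 0.5909.
Starting from Degraded, the probability is 0.6104.

0.6104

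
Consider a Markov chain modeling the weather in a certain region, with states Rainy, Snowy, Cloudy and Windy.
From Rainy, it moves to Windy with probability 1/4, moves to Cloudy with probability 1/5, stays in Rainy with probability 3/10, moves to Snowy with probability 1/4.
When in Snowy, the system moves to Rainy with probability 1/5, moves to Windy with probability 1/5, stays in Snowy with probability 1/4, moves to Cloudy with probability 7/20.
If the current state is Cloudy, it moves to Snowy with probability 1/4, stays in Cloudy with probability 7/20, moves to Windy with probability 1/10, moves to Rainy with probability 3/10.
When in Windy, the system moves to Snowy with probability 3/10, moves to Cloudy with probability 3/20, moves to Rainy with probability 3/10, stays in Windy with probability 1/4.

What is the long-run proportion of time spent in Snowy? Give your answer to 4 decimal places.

0.2598

Let the stationary distribution be π with π = πP and π_1 + π_2 + π_3 + π_4 = 1.
π_1 = 0.3·π_1 + 0.2·π_2 + 0.3·π_3 + 0.3·π_4
π_2 = 0.25·π_1 + 0.25·π_2 + 0.25·π_3 + 0.3·π_4
π_3 = 0.2·π_1 + 0.35·π_2 + 0.35·π_3 + 0.15·π_4
Solving with the normalization constraint gives π = (0.2740, 0.2598, 0.2696, 0.1966).
So the stationary probability of Snowy is 0.2598.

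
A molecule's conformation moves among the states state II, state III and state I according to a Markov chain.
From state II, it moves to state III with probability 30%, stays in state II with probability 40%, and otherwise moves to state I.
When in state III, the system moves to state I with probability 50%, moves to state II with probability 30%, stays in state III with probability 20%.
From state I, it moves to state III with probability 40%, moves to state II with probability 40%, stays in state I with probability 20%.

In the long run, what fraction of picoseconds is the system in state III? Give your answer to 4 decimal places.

Let the stationary distribution be π with π = πP and π_1 + π_2 + π_3 = 1.
π_1 = 0.4·π_1 + 0.3·π_2 + 0.4·π_3
π_2 = 0.3·π_1 + 0.2·π_2 + 0.4·π_3
Solving with the normalization constraint gives π = (0.3697, 0.3025, 0.3277).
So the stationary probability of state III is 0.3025.

0.3025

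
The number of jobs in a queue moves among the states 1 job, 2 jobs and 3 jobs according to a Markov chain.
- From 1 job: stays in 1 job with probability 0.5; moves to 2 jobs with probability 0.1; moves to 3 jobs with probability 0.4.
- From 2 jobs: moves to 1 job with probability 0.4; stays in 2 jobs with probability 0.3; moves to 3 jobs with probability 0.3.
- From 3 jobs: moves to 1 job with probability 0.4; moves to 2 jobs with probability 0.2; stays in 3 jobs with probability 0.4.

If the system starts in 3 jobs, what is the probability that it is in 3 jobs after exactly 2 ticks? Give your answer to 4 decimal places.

0.3800

Sum over the intermediate state after 1 tick:
P = P(3 jobs→1 job)·P(1 job→3 jobs) + P(3 jobs→2 jobs)·P(2 jobs→3 jobs) + P(3 jobs→3 jobs)·P(3 jobs→3 jobs)
  = 0.4×0.4 + 0.2×0.3 + 0.4×0.4
  = 0.1600 + 0.0600 + 0.1600 = 0.3800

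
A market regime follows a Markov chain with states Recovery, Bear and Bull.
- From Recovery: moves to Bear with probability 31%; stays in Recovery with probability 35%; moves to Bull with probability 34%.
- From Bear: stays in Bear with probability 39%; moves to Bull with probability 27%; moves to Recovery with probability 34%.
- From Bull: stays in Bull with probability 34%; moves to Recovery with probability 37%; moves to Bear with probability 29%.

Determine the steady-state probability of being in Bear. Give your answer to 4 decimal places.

0.3301

Let the stationary distribution be π with π = πP and π_1 + π_2 + π_3 = 1.
π_1 = 0.35·π_1 + 0.34·π_2 + 0.37·π_3
π_2 = 0.31·π_1 + 0.39·π_2 + 0.29·π_3
Solving with the normalization constraint gives π = (0.3530, 0.3301, 0.3169).
So the stationary probability of Bear is 0.3301.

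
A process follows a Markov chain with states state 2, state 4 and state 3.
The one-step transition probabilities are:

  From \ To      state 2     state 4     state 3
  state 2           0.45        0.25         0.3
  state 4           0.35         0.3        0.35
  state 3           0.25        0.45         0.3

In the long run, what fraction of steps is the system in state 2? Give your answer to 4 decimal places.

Let the stationary distribution be π with π = πP and π_1 + π_2 + π_3 = 1.
π_1 = 0.45·π_1 + 0.35·π_2 + 0.25·π_3
π_2 = 0.25·π_1 + 0.3·π_2 + 0.45·π_3
Solving with the normalization constraint gives π = (0.3537, 0.3298, 0.3165).
So the stationary probability of state 2 is 0.3537.

0.3537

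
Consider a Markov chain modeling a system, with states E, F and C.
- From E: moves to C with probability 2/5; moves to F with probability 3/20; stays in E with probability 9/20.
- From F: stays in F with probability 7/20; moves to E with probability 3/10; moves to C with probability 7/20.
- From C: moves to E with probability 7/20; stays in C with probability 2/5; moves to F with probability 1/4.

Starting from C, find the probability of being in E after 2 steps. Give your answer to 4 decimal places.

0.3725

Sum over the intermediate state after 1 step:
P = P(C→E)·P(E→E) + P(C→F)·P(F→E) + P(C→C)·P(C→E)
  = 0.35×0.45 + 0.25×0.3 + 0.4×0.35
  = 0.1575 + 0.0750 + 0.1400 = 0.3725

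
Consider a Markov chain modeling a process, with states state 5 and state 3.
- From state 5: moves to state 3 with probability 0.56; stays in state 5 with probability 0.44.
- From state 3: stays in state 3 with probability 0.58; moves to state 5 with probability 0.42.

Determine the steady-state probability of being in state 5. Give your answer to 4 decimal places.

Let the stationary distribution be π with π = πP and π_1 + π_2 = 1.
π_1 = 0.44·π_1 + 0.42·π_2
Solving with the normalization constraint gives π = (0.4286, 0.5714).
So the stationary probability of state 5 is 0.4286.

0.4286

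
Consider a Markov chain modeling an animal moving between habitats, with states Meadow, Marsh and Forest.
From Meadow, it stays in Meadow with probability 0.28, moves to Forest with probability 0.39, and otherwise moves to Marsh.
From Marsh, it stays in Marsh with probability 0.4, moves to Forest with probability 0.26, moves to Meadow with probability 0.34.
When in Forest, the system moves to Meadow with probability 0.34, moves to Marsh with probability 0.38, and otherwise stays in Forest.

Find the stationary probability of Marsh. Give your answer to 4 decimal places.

Let the stationary distribution be π with π = πP and π_1 + π_2 + π_3 = 1.
π_1 = 0.28·π_1 + 0.34·π_2 + 0.34·π_3
π_2 = 0.33·π_1 + 0.4·π_2 + 0.38·π_3
Solving with the normalization constraint gives π = (0.3208, 0.3714, 0.3079).
So the stationary probability of Marsh is 0.3714.

0.3714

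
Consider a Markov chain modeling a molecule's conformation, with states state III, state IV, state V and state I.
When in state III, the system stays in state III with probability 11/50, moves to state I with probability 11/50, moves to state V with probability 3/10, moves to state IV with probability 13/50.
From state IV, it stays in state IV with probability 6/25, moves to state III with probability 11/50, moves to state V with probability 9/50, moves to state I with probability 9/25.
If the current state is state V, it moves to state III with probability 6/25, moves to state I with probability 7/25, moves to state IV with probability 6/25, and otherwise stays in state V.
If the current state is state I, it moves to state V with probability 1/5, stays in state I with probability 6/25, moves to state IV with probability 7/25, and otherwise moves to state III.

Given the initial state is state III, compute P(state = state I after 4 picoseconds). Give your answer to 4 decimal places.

Propagate the distribution vector 4 picoseconds from state III.
After 0 picoseconds: (1.0000, 0.0000, 0.0000, 0.0000)
After 1 picosecond: (0.2200, 0.2600, 0.3000, 0.2200)
After 2 picoseconds: (0.2392, 0.2532, 0.2288, 0.2788)
After 3 picoseconds: (0.2413, 0.2559, 0.2280, 0.2748)
After 4 picoseconds: (0.2410, 0.2558, 0.2281, 0.2750)
P(in state I after 4 picoseconds) = 0.2750

0.2750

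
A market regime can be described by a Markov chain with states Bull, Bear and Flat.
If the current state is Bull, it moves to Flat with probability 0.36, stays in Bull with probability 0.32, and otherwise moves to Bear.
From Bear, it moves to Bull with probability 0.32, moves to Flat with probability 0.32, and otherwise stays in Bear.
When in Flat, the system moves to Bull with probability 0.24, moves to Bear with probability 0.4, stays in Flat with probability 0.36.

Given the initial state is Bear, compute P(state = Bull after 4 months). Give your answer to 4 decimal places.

Propagate the distribution vector 4 months from Bear.
After 0 months: (0.0000, 1.0000, 0.0000)
After 1 month: (0.3200, 0.3600, 0.3200)
After 2 months: (0.2944, 0.3600, 0.3456)
After 3 months: (0.2924, 0.3620, 0.3456)
After 4 months: (0.2924, 0.3621, 0.3455)
P(in Bull after 4 months) = 0.2924

0.2924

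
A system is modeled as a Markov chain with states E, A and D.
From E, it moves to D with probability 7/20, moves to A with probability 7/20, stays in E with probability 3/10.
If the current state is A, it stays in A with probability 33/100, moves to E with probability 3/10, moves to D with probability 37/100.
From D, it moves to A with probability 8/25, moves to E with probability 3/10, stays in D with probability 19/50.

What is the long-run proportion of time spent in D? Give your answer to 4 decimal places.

Let the stationary distribution be π with π = πP and π_1 + π_2 + π_3 = 1.
π_1 = 0.3·π_1 + 0.3·π_2 + 0.3·π_3
π_2 = 0.35·π_1 + 0.33·π_2 + 0.32·π_3
Solving with the normalization constraint gives π = (0.3000, 0.3323, 0.3677).
So the stationary probability of D is 0.3677.

0.3677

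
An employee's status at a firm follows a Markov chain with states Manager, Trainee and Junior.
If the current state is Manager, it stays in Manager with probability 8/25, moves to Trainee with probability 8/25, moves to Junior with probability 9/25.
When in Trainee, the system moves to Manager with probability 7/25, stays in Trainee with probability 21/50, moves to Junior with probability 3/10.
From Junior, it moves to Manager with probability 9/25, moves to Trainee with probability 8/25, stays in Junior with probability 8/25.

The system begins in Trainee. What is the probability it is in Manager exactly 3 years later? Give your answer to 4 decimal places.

Propagate the distribution vector 3 years from Trainee.
After 0 years: (0.0000, 1.0000, 0.0000)
After 1 year: (0.2800, 0.4200, 0.3000)
After 2 years: (0.3152, 0.3620, 0.3228)
After 3 years: (0.3184, 0.3562, 0.3254)
P(in Manager after 3 years) = 0.3184

0.3184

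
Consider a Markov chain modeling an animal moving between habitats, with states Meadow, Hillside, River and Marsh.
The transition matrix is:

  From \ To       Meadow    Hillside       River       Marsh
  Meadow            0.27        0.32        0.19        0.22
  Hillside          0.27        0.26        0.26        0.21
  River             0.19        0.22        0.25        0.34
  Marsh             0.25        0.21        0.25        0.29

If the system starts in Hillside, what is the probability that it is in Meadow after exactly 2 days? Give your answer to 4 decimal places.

Propagate the distribution vector 2 days from Hillside.
After 0 days: (0.0000, 1.0000, 0.0000, 0.0000)
After 1 day: (0.2700, 0.2600, 0.2600, 0.2100)
After 2 days: (0.2450, 0.2553, 0.2364, 0.2633)
P(in Meadow after 2 days) = 0.2450

0.2450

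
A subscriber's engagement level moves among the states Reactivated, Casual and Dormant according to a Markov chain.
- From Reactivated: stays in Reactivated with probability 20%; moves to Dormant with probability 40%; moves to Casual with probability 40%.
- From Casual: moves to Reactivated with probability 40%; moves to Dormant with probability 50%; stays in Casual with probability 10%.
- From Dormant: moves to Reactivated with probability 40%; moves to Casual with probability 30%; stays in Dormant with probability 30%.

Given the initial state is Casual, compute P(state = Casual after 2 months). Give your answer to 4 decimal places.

Sum over the intermediate state after 1 month:
P = P(Casual→Reactivated)·P(Reactivated→Casual) + P(Casual→Casual)·P(Casual→Casual) + P(Casual→Dormant)·P(Dormant→Casual)
  = 0.4×0.4 + 0.1×0.1 + 0.5×0.3
  = 0.1600 + 0.0100 + 0.1500 = 0.3200

0.3200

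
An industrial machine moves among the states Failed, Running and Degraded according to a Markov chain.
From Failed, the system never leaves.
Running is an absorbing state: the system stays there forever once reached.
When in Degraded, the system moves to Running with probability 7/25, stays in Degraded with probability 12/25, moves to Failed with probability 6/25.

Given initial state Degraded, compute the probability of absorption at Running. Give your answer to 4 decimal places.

Let h(s) be the probability of absorption at Running starting from transient state s. Then h(Running) = 1 and h(Failed) = 0. By first-step analysis:
h(Degraded) = 0.24·0 + 0.28·1 + 0.48·h(Degraded)
Solving: h(Degraded) = 0.5385.
Starting from Degraded, the probability is 0.5385.

0.5385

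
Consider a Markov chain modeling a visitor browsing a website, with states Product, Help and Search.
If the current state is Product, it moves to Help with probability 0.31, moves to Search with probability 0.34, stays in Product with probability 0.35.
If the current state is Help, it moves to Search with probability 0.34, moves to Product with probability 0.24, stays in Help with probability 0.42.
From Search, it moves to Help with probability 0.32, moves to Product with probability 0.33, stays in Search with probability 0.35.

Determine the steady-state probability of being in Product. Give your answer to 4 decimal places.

Let the stationary distribution be π with π = πP and π_1 + π_2 + π_3 = 1.
π_1 = 0.35·π_1 + 0.24·π_2 + 0.33·π_3
π_2 = 0.31·π_1 + 0.42·π_2 + 0.32·π_3
Solving with the normalization constraint gives π = (0.3044, 0.3522, 0.3434).
So the stationary probability of Product is 0.3044.

0.3044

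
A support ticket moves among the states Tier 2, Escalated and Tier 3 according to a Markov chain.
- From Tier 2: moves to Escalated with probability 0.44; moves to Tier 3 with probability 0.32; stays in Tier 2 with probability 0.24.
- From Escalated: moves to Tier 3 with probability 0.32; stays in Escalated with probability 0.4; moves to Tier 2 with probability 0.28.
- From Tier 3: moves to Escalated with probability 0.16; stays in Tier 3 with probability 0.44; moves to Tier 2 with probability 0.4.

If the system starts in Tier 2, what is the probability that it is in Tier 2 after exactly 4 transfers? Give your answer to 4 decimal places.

0.3111

Propagate the distribution vector 4 transfers from Tier 2.
After 0 transfers: (1.0000, 0.0000, 0.0000)
After 1 transfer: (0.2400, 0.4400, 0.3200)
After 2 transfers: (0.3088, 0.3328, 0.3584)
After 3 transfers: (0.3107, 0.3263, 0.3630)
After 4 transfers: (0.3111, 0.3253, 0.3636)
P(in Tier 2 after 4 transfers) = 0.3111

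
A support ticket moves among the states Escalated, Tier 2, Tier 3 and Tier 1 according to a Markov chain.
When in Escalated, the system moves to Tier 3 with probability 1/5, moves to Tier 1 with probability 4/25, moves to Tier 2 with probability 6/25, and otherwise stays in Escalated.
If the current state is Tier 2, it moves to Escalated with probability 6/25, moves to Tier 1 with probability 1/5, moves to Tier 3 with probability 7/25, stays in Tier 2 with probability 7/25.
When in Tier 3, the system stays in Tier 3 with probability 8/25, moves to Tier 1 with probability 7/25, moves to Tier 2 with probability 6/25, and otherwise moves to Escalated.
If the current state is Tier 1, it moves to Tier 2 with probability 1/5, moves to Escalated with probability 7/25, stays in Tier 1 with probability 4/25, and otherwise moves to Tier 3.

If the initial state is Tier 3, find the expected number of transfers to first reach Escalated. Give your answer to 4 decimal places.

Let t(s) be the expected number of transfers to first reach Escalated from state s, with t(Escalated) = 0. Conditioning on the first transfer:
t(Tier 2) = 1 + 0.28·t(Tier 2) + 0.28·t(Tier 3) + 0.2·t(Tier 1)
t(Tier 3) = 1 + 0.24·t(Tier 2) + 0.32·t(Tier 3) + 0.28·t(Tier 1)
t(Tier 1) = 1 + 0.2·t(Tier 2) + 0.36·t(Tier 3) + 0.16·t(Tier 1)
Solving: t(Tier 2) = 4.4669, t(Tier 3) = 4.8271, t(Tier 1) = 4.3228.
Expected transfers from Tier 3 to Escalated: 4.8271.

4.8271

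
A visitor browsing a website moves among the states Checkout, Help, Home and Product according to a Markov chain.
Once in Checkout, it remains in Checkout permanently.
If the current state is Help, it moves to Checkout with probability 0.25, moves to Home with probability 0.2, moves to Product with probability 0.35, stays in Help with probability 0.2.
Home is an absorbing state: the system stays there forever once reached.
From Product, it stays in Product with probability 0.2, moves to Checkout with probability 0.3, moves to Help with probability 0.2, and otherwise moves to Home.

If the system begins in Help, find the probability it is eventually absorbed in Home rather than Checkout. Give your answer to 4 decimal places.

Let h(s) be the probability of absorption at Home starting from transient state s. Then h(Home) = 1 and h(Checkout) = 0. By first-step analysis:
h(Help) = 0.25·0 + 0.2·h(Help) + 0.2·1 + 0.35·h(Product)
h(Product) = 0.3·0 + 0.2·h(Help) + 0.3·1 + 0.2·h(Product)
Solving: h(Help) = 0.4649, h(Product) = 0.4912.
Starting from Help, the probability is 0.4649.

0.4649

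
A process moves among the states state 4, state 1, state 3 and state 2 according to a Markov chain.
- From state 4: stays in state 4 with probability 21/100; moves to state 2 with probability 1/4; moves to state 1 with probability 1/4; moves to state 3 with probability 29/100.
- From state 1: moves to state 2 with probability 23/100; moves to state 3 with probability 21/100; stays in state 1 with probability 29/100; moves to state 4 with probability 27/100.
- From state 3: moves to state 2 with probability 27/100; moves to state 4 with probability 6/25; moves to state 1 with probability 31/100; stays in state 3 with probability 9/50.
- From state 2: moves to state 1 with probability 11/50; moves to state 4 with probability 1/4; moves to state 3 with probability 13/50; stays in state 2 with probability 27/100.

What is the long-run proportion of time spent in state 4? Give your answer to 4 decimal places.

Let the stationary distribution be π with π = πP and π_1 + π_2 + π_3 + π_4 = 1.
π_1 = 0.21·π_1 + 0.27·π_2 + 0.24·π_3 + 0.25·π_4
π_2 = 0.25·π_1 + 0.29·π_2 + 0.31·π_3 + 0.22·π_4
π_3 = 0.29·π_1 + 0.21·π_2 + 0.18·π_3 + 0.26·π_4
Solving with the normalization constraint gives π = (0.2433, 0.2672, 0.2351, 0.2544).
So the stationary probability of state 4 is 0.2433.

0.2433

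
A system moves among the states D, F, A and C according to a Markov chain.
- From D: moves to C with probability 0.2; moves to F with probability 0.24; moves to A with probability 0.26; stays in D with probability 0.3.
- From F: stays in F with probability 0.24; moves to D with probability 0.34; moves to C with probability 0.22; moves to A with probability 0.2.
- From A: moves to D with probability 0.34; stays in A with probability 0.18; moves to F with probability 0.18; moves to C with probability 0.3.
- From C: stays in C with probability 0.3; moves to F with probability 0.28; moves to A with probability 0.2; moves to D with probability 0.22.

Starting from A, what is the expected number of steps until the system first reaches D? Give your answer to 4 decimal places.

3.2666

Let t(s) be the expected number of steps to first reach D from state s, with t(D) = 0. Conditioning on the first step:
t(F) = 1 + 0.24·t(F) + 0.2·t(A) + 0.22·t(C)
t(A) = 1 + 0.18·t(F) + 0.18·t(A) + 0.3·t(C)
t(C) = 1 + 0.28·t(F) + 0.2·t(A) + 0.3·t(C)
Solving: t(F) = 3.2335, t(A) = 3.2666, t(C) = 3.6553.
Expected steps from A to D: 3.2666.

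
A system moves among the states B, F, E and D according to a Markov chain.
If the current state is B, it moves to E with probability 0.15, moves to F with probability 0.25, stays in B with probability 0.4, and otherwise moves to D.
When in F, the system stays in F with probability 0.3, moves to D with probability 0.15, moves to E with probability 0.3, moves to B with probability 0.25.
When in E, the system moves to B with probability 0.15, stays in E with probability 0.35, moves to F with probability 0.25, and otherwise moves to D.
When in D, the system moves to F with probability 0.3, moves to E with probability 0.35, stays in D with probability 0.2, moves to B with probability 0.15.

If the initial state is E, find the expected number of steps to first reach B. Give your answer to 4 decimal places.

5.6360

Let t(s) be the expected number of steps to first reach B from state s, with t(B) = 0. Conditioning on the first step:
t(F) = 1 + 0.3·t(F) + 0.3·t(E) + 0.15·t(D)
t(E) = 1 + 0.25·t(F) + 0.35·t(E) + 0.25·t(D)
t(D) = 1 + 0.3·t(F) + 0.35·t(E) + 0.2·t(D)
Solving: t(F) = 5.0457, t(E) = 5.6360, t(D) = 5.6079.
Expected steps from E to B: 5.6360.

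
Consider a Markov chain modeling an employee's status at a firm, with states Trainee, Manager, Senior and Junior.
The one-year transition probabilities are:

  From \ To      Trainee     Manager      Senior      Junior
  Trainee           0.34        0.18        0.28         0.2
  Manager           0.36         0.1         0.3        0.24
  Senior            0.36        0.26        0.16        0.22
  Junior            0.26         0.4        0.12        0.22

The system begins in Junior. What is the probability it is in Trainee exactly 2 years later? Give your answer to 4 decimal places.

Propagate the distribution vector 2 years from Junior.
After 0 years: (0.0000, 0.0000, 0.0000, 1.0000)
After 1 year: (0.2600, 0.4000, 0.1200, 0.2200)
After 2 years: (0.3328, 0.2060, 0.2384, 0.2228)
P(in Trainee after 2 years) = 0.3328

0.3328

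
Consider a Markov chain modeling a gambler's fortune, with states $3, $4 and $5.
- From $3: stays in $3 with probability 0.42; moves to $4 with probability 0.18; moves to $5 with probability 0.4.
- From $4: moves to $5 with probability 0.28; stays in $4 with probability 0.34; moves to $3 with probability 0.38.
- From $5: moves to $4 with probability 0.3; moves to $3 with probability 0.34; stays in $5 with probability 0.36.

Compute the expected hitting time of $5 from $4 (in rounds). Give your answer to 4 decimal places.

3.0534

Let t(s) be the expected number of rounds to first reach $5 from state s, with t($5) = 0. Conditioning on the first round:
t($3) = 1 + 0.42·t($3) + 0.18·t($4)
t($4) = 1 + 0.38·t($3) + 0.34·t($4)
Solving: t($3) = 2.6718, t($4) = 3.0534.
Expected rounds from $4 to $5: 3.0534.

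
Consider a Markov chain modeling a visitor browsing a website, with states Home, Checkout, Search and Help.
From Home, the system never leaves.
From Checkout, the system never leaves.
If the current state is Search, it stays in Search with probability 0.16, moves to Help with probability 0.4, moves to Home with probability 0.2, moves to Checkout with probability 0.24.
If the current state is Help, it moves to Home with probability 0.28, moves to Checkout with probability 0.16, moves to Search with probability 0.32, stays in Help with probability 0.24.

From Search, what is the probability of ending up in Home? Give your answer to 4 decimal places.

Let h(s) be the probability of absorption at Home starting from transient state s. Then h(Home) = 1 and h(Checkout) = 0. By first-step analysis:
h(Search) = 0.2·1 + 0.24·0 + 0.16·h(Search) + 0.4·h(Help)
h(Help) = 0.28·1 + 0.16·0 + 0.32·h(Search) + 0.24·h(Help)
Solving: h(Search) = 0.5172, h(Help) = 0.5862.
Starting from Search, the probability is 0.5172.

0.5172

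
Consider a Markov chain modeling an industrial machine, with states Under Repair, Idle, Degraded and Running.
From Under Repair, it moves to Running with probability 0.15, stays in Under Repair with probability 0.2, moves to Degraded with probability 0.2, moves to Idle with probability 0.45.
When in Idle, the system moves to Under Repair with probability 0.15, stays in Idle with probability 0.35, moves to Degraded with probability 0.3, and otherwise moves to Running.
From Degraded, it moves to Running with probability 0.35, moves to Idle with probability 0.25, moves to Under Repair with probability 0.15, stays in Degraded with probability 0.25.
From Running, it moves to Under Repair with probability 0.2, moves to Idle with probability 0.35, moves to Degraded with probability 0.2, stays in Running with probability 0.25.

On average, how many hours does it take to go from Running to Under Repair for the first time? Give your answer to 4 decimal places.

Let t(s) be the expected number of hours to first reach Under Repair from state s, with t(Under Repair) = 0. Conditioning on the first hour:
t(Idle) = 1 + 0.35·t(Idle) + 0.3·t(Degraded) + 0.2·t(Running)
t(Degraded) = 1 + 0.25·t(Idle) + 0.25·t(Degraded) + 0.35·t(Running)
t(Running) = 1 + 0.35·t(Idle) + 0.2·t(Degraded) + 0.25·t(Running)
Solving: t(Idle) = 6.1503, t(Degraded) = 6.1048, t(Running) = 5.8314.
Expected hours from Running to Under Repair: 5.8314.

5.8314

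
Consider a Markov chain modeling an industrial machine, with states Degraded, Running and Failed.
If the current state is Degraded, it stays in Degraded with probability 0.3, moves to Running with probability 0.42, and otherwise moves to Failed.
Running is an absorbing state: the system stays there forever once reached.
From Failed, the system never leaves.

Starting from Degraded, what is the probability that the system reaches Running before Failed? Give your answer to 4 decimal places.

Let h(s) be the probability of absorption at Running starting from transient state s. Then h(Running) = 1 and h(Failed) = 0. By first-step analysis:
h(Degraded) = 0.3·h(Degraded) + 0.42·1 + 0.28·0
Solving: h(Degraded) = 0.6000.
Starting from Degraded, the probability is 0.6000.

0.6000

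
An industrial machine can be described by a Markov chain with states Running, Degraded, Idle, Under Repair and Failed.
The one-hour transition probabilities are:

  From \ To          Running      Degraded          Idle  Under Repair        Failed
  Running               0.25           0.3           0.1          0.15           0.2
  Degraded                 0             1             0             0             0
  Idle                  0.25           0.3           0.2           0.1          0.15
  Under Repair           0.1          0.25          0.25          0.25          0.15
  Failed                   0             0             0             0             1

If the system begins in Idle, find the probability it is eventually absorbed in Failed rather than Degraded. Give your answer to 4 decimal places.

Let h(s) be the probability of absorption at Failed starting from transient state s. Then h(Failed) = 1 and h(Degraded) = 0. By first-step analysis:
h(Running) = 0.25·h(Running) + 0.3·0 + 0.1·h(Idle) + 0.15·h(Under Repair) + 0.2·1
h(Idle) = 0.25·h(Running) + 0.3·0 + 0.2·h(Idle) + 0.1·h(Under Repair) + 0.15·1
h(Under Repair) = 0.1·h(Running) + 0.25·0 + 0.25·h(Idle) + 0.25·h(Under Repair) + 0.15·1
Solving: h(Running) = 0.3880, h(Idle) = 0.3550, h(Under Repair) = 0.3701.
Starting from Idle, the probability is 0.3550.

0.3550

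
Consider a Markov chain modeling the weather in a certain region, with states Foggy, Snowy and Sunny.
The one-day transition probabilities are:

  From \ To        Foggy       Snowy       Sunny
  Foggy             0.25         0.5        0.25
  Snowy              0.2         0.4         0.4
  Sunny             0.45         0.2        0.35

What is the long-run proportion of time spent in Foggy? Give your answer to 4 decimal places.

0.2995

Let the stationary distribution be π with π = πP and π_1 + π_2 + π_3 = 1.
π_1 = 0.25·π_1 + 0.2·π_2 + 0.45·π_3
π_2 = 0.5·π_1 + 0.4·π_2 + 0.2·π_3
Solving with the normalization constraint gives π = (0.2995, 0.3623, 0.3382).
So the stationary probability of Foggy is 0.2995.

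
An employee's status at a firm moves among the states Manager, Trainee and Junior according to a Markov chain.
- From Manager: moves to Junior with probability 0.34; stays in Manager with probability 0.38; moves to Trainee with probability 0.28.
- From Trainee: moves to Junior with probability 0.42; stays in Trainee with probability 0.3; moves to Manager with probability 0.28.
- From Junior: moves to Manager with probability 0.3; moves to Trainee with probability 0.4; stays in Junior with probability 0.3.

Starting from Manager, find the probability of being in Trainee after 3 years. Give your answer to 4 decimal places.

0.3284

Propagate the distribution vector 3 years from Manager.
After 0 years: (1.0000, 0.0000, 0.0000)
After 1 year: (0.3800, 0.2800, 0.3400)
After 2 years: (0.3248, 0.3264, 0.3488)
After 3 years: (0.3195, 0.3284, 0.3522)
P(in Trainee after 3 years) = 0.3284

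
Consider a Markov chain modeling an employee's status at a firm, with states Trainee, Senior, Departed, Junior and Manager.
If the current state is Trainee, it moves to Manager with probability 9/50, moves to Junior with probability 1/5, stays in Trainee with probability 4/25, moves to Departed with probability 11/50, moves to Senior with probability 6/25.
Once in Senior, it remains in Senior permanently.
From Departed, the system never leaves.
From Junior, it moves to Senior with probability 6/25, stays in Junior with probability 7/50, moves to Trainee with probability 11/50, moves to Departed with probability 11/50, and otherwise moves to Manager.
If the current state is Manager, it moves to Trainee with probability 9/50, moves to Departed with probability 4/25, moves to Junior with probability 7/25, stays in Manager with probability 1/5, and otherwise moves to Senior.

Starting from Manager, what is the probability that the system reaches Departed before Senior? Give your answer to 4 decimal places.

Let h(s) be the probability of absorption at Departed starting from transient state s. Then h(Departed) = 1 and h(Senior) = 0. By first-step analysis:
h(Trainee) = 0.16·h(Trainee) + 0.24·0 + 0.22·1 + 0.2·h(Junior) + 0.18·h(Manager)
h(Junior) = 0.22·h(Trainee) + 0.24·0 + 0.22·1 + 0.14·h(Junior) + 0.18·h(Manager)
h(Manager) = 0.18·h(Trainee) + 0.18·0 + 0.16·1 + 0.28·h(Junior) + 0.2·h(Manager)
Solving: h(Trainee) = 0.4772, h(Junior) = 0.4772, h(Manager) = 0.4744.
Starting from Manager, the probability is 0.4744.

0.4744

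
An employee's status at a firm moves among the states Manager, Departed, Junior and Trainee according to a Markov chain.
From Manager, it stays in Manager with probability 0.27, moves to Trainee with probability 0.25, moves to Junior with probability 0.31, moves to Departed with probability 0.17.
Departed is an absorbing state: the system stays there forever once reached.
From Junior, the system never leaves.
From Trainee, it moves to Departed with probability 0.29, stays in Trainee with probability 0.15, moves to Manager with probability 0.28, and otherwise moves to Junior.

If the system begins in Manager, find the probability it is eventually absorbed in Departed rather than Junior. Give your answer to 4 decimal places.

0.3942

Let h(s) be the probability of absorption at Departed starting from transient state s. Then h(Departed) = 1 and h(Junior) = 0. By first-step analysis:
h(Manager) = 0.27·h(Manager) + 0.17·1 + 0.31·0 + 0.25·h(Trainee)
h(Trainee) = 0.28·h(Manager) + 0.29·1 + 0.28·0 + 0.15·h(Trainee)
Solving: h(Manager) = 0.3942, h(Trainee) = 0.4710.
Starting from Manager, the probability is 0.3942.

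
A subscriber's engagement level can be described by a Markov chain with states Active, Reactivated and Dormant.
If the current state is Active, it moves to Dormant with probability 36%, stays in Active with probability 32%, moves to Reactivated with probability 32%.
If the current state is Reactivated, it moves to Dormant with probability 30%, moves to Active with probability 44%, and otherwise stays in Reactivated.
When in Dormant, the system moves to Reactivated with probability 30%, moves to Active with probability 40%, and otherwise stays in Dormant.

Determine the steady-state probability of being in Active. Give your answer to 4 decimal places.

Let the stationary distribution be π with π = πP and π_1 + π_2 + π_3 = 1.
π_1 = 0.32·π_1 + 0.44·π_2 + 0.4·π_3
π_2 = 0.32·π_1 + 0.26·π_2 + 0.3·π_3
Solving with the normalization constraint gives π = (0.3813, 0.2958, 0.3229).
So the stationary probability of Active is 0.3813.

0.3813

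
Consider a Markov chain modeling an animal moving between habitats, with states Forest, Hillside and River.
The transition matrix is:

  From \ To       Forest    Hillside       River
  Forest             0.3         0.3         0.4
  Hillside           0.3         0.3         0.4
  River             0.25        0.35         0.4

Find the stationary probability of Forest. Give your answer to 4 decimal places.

0.2800

Let the stationary distribution be π with π = πP and π_1 + π_2 + π_3 = 1.
π_1 = 0.3·π_1 + 0.3·π_2 + 0.25·π_3
π_2 = 0.3·π_1 + 0.3·π_2 + 0.35·π_3
Solving with the normalization constraint gives π = (0.2800, 0.3200, 0.4000).
So the stationary probability of Forest is 0.2800.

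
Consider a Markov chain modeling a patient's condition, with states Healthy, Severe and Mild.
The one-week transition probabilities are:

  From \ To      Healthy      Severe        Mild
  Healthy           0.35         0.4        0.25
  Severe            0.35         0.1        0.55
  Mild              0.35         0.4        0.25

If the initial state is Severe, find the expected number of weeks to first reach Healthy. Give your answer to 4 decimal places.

2.8571

Let t(s) be the expected number of weeks to first reach Healthy from state s, with t(Healthy) = 0. Conditioning on the first week:
t(Severe) = 1 + 0.1·t(Severe) + 0.55·t(Mild)
t(Mild) = 1 + 0.4·t(Severe) + 0.25·t(Mild)
Solving: t(Severe) = 2.8571, t(Mild) = 2.8571.
Expected weeks from Severe to Healthy: 2.8571.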